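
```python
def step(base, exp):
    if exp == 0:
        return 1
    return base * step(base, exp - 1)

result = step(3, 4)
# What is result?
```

step(3, 4) = 3 * 3 * 3 * 3 = 81

Answer: 81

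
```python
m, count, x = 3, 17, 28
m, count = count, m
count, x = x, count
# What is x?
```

Trace:
`m, count, x = 3, 17, 28` → m = 3; count = 17; x = 28
`m, count = count, m` → m = 17; count = 3
`count, x = x, count` → count = 28; x = 3
So x = 3

Answer: 3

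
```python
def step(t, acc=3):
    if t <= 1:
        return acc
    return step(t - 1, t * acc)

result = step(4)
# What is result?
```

Accumulator trace (n, acc): (4, 3) -> (3, 12) -> (2, 36) -> (1, 72) -> return 72

Answer: 72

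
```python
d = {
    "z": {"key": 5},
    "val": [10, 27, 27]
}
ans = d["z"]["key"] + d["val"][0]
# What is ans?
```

Trace:
`d = { ...` → d = {'z': {'key': 5}, 'val': [10, 27, 27]}
`ans = d["z"]["key"] + d["val"][0]` → ans = 15
So ans = 15

Answer: 15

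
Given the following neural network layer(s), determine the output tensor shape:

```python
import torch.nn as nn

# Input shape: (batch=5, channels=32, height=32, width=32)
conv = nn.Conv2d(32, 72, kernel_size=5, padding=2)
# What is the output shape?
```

Input: (5, 32, 32, 32) -> Output: (5, 72, 32, 32)

Answer: (5, 72, 32, 32)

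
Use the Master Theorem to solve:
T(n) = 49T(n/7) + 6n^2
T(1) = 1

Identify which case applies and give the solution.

a=49, b=7, f(n)=6n^2. log_7(49) = 2. Since c=2 = 2, Case 2 applies: T(n) = Θ(n^log_b(a) · log n) = O(n^2 log n).

Answer: O(n^2 log n) - Case 2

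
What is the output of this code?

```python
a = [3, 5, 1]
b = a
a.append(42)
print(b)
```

Key concept: basic list aliasing.
Step by step:
`a = [3, 5, 1]` → a = [3, 5, 1]
`b = a` → b = [3, 5, 1] (same object as a)
`a.append(42)` → a = [3, 5, 1, 42] (same object as b); b = [3, 5, 1, 42] (same object as a)
`print(b)` → prints [3, 5, 1, 42]

Answer: [3, 5, 1, 42]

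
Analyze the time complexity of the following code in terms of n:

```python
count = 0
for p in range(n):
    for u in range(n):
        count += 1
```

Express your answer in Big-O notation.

Each loop level contributes: n × n. Multiplying the contributions gives O(n^2).

Answer: O(n^2)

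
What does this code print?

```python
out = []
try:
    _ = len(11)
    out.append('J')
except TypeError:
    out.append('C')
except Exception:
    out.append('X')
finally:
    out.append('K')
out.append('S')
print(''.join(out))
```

Execution trace: 'C' (except TypeError) → 'K' (finally) → 'S' (after the try/except). Output: CKS

Answer: CKS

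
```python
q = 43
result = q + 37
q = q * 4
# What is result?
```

Trace:
`q = 43` → q = 43
`result = q + 37` → result = 80
`q = q * 4` → q = 172
So result = 80

Answer: 80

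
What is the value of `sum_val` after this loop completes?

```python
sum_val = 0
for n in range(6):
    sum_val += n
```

Sum of 0 to 5 = 15
`sum_val` takes the values: 0 → 1 → 3 → 6 → 10 → 15

Answer: 15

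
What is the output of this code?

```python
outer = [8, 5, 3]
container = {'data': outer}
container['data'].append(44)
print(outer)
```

Key concept: dict holds reference to list.
Step by step:
`outer = [8, 5, 3]` → outer = [8, 5, 3]
`container = {'data': outer}` → container = {'data': [8, 5, 3]}
`container['data'].append(44)` → outer = [8, 5, 3, 44]; container = {'data': [8, 5, 3, 44]}
`print(outer)` → prints [8, 5, 3, 44]

Answer: [8, 5, 3, 44]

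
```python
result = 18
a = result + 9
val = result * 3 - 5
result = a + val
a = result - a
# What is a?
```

Trace:
`result = 18` → result = 18
`a = result + 9` → a = 27
`val = result * 3 - 5` → val = 49
`result = a + val` → result = 76
`a = result - a` → a = 49
So a = 49

Answer: 49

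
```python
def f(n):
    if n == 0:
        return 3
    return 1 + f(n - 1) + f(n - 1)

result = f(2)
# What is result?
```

f(n) = 1 + 2·f(n-1), f(0)=3. Closed form: (3+1)·2^2 - 1 = 15.

Answer: 15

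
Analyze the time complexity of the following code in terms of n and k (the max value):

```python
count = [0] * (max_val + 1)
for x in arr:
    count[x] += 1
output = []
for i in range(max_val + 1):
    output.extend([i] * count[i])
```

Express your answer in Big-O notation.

This is Counting sort (k = max value). Time complexity: O(n + k).

Answer: O(n + k)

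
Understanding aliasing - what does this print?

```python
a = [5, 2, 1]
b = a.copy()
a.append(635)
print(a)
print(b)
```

Key concept: list.copy() creates independent copy.
Step by step:
`a = [5, 2, 1]` → a = [5, 2, 1]
`b = a.copy()` → b = [5, 2, 1]
`a.append(635)` → a = [5, 2, 1, 635]
`print(a)` → prints [5, 2, 1, 635]
`print(b)` → prints [5, 2, 1]

Answer:
[5, 2, 1, 635]
[5, 2, 1]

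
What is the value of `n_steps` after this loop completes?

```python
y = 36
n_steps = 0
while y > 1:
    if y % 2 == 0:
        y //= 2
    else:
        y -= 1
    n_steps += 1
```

Steps to reduce 36 to 1
`n_steps` takes the values: 0 → 1 → 2 → 3 → 4 → 5 → 6

Answer: 6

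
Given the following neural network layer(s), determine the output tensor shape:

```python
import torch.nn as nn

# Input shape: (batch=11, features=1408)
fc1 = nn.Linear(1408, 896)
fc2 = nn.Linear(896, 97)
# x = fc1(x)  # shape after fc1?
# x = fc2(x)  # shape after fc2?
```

Input: (11, 1408) -> after fc1: (11, 896) -> Output: (11, 97)

Answer: (11, 97)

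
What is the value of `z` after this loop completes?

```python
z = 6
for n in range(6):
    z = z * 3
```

Multiply by 3, 6 times: 6 * 3^6 = 4374
`z` takes the values: 6 → 18 → 54 → 162 → 486 → 1458 → 4374

Answer: 4374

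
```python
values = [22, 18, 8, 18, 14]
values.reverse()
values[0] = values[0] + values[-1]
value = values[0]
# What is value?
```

Trace:
`values = [22, 18, 8, 18, 14]` → values = [22, 18, 8, 18, 14]
`values.reverse()` → values = [14, 18, 8, 18, 22]
`values[0] = values[0] + values[-1]` → values = [36, 18, 8, 18, 22]
`value = values[0]` → value = 36
So value = 36

Answer: 36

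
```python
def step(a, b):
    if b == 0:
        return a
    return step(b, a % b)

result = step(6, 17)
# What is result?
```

step(6, 17) -> step(17, 6) -> step(6, 5) -> step(5, 1) -> step(1, 0) -> 1

Answer: 1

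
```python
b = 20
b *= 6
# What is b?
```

Trace:
`b = 20` → b = 20
`b *= 6` → b = 120
So b = 120

Answer: 120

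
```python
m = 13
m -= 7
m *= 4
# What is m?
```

Trace:
`m = 13` → m = 13
`m -= 7` → m = 6
`m *= 4` → m = 24
So m = 24

Answer: 24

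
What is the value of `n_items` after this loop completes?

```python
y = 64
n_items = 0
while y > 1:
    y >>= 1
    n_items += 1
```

Count right shifts until 1
`n_items` takes the values: 0 → 1 → 2 → 3 → 4 → 5 → 6

Answer: 6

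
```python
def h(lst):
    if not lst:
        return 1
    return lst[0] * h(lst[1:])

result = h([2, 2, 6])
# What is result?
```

Product over [2, 2, 6] = 2 * 2 * 6 = 24

Answer: 24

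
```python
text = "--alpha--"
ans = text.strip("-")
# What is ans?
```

Trace:
`text = "--alpha--"` → text = '--alpha--'
`ans = text.strip("-")` → ans = 'alpha'
So ans = 'alpha'

Answer: 'alpha'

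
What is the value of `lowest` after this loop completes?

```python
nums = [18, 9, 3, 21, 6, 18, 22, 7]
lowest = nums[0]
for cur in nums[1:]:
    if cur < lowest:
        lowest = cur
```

Minimum of [18, 9, 3, 21, 6, 18, 22, 7]
`lowest` takes the values: 18 → 9 → 3

Answer: 3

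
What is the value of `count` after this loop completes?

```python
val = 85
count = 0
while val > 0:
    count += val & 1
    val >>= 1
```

Count set bits in 85 (binary: 0b1010101)
`count` takes the values: 0 → 1 → 2 → 3 → 4

Answer: 4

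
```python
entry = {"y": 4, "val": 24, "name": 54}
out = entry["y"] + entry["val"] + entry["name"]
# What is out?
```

Trace:
`entry = {"y": 4, "val": 24, "name": 54}` → entry = {'y': 4, 'val': 24, 'name': 54}
`out = entry["y"] + entry["val"] + entry["name"]` → out = 82
So out = 82

Answer: 82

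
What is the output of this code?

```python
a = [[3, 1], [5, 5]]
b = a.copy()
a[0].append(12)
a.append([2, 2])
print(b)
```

Key concept: shallow copy with nested lists.
Step by step:
`a = [[3, 1], [5, 5]]` → a = [[3, 1], [5, 5]]
`b = a.copy()` → b = [[3, 1], [5, 5]]
`a[0].append(12)` → a = [[3, 1, 12], [5, 5]]; b = [[3, 1, 12], [5, 5]]
`a.append([2, 2])` → a = [[3, 1, 12], [5, 5], [2, 2]]
`print(b)` → prints [[3, 1, 12], [5, 5]]

Answer: [[3, 1, 12], [5, 5]]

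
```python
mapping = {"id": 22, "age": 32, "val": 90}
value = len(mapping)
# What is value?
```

Trace:
`mapping = {"id": 22, "age": 32, "val": 90}` → mapping = {'id': 22, 'age': 32, 'val': 90}
`value = len(mapping)` → value = 3
So value = 3

Answer: 3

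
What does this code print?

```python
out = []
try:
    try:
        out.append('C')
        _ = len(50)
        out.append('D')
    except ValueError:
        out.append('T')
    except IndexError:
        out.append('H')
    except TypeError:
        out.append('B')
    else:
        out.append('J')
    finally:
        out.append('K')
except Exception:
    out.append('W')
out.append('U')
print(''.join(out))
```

Execution trace: 'C' (inner try body) → 'B' (inner except TypeError) → 'K' (inner finally) → 'U' (after the try/except). Output: CBKU

Answer: CBKU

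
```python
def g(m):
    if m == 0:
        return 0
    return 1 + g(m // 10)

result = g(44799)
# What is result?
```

Count of digits of 44799: 5

Answer: 5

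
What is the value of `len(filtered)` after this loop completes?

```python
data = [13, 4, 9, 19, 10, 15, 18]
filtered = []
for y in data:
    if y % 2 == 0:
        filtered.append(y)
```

Count even numbers in [13, 4, 9, 19, 10, 15, 18]
`filtered` takes the values: [] → [4] → [4, 10] → [4, 10, 18]
So `len(filtered)` = 3

Answer: 3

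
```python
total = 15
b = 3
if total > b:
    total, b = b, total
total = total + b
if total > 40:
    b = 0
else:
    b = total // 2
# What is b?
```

Trace:
`total = 15` → total = 15
`b = 3` → b = 3
`if total > b: ...` → total > b is True → total = 3; b = 15
`total = total + b` → total = 18
`if total > 40: ...` → total > 40 is False, take else branch → b = 9
So b = 9

Answer: 9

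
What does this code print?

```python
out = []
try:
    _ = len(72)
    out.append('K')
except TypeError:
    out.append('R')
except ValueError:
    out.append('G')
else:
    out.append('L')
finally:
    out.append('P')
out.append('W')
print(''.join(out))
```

Execution trace: 'R' (except TypeError) → 'P' (finally) → 'W' (after the try/except). Output: RPW

Answer: RPW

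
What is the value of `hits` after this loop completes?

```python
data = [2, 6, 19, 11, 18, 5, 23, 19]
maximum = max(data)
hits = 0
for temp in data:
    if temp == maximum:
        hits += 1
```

Count of max value 23 in [2, 6, 19, 11, 18, 5, 23, 19]
`hits` takes the values: 0 → 1

Answer: 1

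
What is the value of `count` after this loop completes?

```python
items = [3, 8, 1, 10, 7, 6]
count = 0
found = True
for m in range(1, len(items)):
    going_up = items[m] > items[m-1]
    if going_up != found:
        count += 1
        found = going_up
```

Count direction changes in [3, 8, 1, 10, 7, 6]
`count` takes the values: 0 → 1 → 2 → 3

Answer: 3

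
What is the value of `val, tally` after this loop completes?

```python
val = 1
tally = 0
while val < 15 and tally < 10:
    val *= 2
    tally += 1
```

Double until >= 15 or 10 iterations
`val, tally` takes the values: (1, 0) → (2, 0) → (2, 1) → (4, 1) → (4, 2) → (8, 2) → (8, 3) → (16, 3) → (16, 4)

Answer: 16, 4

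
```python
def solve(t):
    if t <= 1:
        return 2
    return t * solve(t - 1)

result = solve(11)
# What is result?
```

solve(11) = 11 * 10 * 9 * 8 * 7 * 6 * 5 * 4 * 3 * 2 * 2 = 79833600

Answer: 79833600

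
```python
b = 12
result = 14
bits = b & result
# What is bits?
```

Trace:
`b = 12` → b = 12
`result = 14` → result = 14
`bits = b & result` → bits = 12
So bits = 12

Answer: 12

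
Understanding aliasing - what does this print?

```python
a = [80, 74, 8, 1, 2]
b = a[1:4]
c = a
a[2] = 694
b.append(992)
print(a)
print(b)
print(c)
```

Key concept: slice vs alias.
Step by step:
`a = [80, 74, 8, 1, 2]` → a = [80, 74, 8, 1, 2]
`b = a[1:4]` → b = [74, 8, 1]
`c = a` → c = [80, 74, 8, 1, 2] (same object as a)
`a[2] = 694` → a = [80, 74, 694, 1, 2] (same object as c); c = [80, 74, 694, 1, 2] (same object as a)
`b.append(992)` → b = [74, 8, 1, 992]
`print(a)` → prints [80, 74, 694, 1, 2]
`print(b)` → prints [74, 8, 1, 992]
`print(c)` → prints [80, 74, 694, 1, 2]

Answer:
[80, 74, 694, 1, 2]
[74, 8, 1, 992]
[80, 74, 694, 1, 2]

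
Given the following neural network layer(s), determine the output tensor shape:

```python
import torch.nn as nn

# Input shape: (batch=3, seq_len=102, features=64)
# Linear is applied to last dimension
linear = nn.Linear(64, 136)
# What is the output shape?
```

Input: (3, 102, 64) -> Output: (3, 102, 136)

Answer: (3, 102, 136)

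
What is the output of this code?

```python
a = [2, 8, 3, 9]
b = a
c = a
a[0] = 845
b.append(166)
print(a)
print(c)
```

Key concept: multiple aliases.
Step by step:
`a = [2, 8, 3, 9]` → a = [2, 8, 3, 9]
`b = a` → b = [2, 8, 3, 9] (same object as a)
`c = a` → c = [2, 8, 3, 9] (same object as a, b)
`a[0] = 845` → a = [845, 8, 3, 9] (same object as b, c); b = [845, 8, 3, 9] (same object as a, c); c = [845, 8, 3, 9] (same object as a, b)
`b.append(166)` → a = [845, 8, 3, 9, 166] (same object as b, c); b = [845, 8, 3, 9, 166] (same object as a, c); c = [845, 8, 3, 9, 166] (same object as a, b)
`print(a)` → prints [845, 8, 3, 9, 166]
`print(c)` → prints [845, 8, 3, 9, 166]

Answer:
[845, 8, 3, 9, 166]
[845, 8, 3, 9, 166]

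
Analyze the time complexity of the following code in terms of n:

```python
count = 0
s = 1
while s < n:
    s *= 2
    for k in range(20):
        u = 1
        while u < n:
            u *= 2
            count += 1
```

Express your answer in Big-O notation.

Each loop level contributes: log n × 1 × log n. Multiplying the contributions gives O(log² n).

Answer: O(log² n)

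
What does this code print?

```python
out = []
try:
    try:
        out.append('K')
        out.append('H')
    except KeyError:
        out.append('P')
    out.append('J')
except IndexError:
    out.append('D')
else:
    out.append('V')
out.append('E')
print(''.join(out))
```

Execution trace: 'K' (inner try body) → 'H' (inner try body, no exception) → 'J' (try body, no exception) → 'V' (else) → 'E' (after the try/except). Output: KHJVE

Answer: KHJVE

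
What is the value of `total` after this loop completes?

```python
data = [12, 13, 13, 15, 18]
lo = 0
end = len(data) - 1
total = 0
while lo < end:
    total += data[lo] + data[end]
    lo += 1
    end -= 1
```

Sum of pairs from ends
`total` takes the values: 0 → 30 → 58

Answer: 58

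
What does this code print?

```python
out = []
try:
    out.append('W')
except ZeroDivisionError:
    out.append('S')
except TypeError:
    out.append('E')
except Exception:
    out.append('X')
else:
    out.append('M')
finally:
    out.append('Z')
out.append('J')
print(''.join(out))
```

Execution trace: 'W' (try body, no exception) → 'M' (else) → 'Z' (finally) → 'J' (after the try/except). Output: WMZJ

Answer: WMZJ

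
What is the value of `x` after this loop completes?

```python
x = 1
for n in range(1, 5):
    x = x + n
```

Start at 1, add 1 through 4
`x` takes the values: 1 → 2 → 4 → 7 → 11

Answer: 11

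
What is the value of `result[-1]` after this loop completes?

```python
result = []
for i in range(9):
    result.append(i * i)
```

Last element of squares 0 to 8
`result` takes the values: [] → [0] → [0, 1] → [0, 1, 4] → [0, 1, 4, 9] → [0, 1, 4, 9, 16] → [0, 1, 4, 9, 16, 25] → [0, 1, 4, 9, 16, 25, 36] → [0, 1, 4, 9, 16, 25, 36, 49] → [0, 1, 4, 9, 16, 25, 36, 49, 64]
So `result[-1]` = 64

Answer: 64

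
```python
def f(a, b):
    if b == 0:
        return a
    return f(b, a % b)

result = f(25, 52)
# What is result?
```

f(25, 52) -> f(52, 25) -> f(25, 2) -> f(2, 1) -> f(1, 0) -> 1

Answer: 1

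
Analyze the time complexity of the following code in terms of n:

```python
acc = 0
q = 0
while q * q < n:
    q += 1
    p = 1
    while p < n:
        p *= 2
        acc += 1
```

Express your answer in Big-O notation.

Each loop level contributes: √n × log n. Multiplying the contributions gives O(√n log n).

Answer: O(√n log n)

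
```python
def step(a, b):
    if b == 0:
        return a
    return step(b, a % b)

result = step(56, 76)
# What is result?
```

step(56, 76) -> step(76, 56) -> step(56, 20) -> step(20, 16) -> step(16, 4) -> step(4, 0) -> 4

Answer: 4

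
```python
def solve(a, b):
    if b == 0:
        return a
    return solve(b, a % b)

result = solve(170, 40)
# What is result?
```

solve(170, 40) -> solve(40, 10) -> solve(10, 0) -> 10

Answer: 10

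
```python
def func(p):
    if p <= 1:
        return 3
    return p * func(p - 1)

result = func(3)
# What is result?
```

func(3) = 3 * 2 * 3 = 18

Answer: 18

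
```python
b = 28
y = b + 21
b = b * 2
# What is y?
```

Trace:
`b = 28` → b = 28
`y = b + 21` → y = 49
`b = b * 2` → b = 56
So y = 49

Answer: 49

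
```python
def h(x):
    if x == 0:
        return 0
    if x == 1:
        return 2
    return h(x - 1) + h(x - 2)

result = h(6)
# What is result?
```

Build up from base cases: h(0)=0, h(1)=2, h(2)=2, h(3)=4, h(4)=6, h(5)=10, h(6)=16

Answer: 16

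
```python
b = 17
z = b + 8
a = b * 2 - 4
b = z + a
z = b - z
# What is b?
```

Trace:
`b = 17` → b = 17
`z = b + 8` → z = 25
`a = b * 2 - 4` → a = 30
`b = z + a` → b = 55
`z = b - z` → z = 30
So b = 55

Answer: 55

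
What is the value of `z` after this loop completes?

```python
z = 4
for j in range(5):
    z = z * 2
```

Multiply by 2, 5 times: 4 * 2^5 = 128
`z` takes the values: 4 → 8 → 16 → 32 → 64 → 128

Answer: 128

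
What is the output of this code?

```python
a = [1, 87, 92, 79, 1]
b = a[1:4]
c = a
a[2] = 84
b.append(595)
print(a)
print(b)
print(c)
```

Key concept: slice vs alias.
Step by step:
`a = [1, 87, 92, 79, 1]` → a = [1, 87, 92, 79, 1]
`b = a[1:4]` → b = [87, 92, 79]
`c = a` → c = [1, 87, 92, 79, 1] (same object as a)
`a[2] = 84` → a = [1, 87, 84, 79, 1] (same object as c); c = [1, 87, 84, 79, 1] (same object as a)
`b.append(595)` → b = [87, 92, 79, 595]
`print(a)` → prints [1, 87, 84, 79, 1]
`print(b)` → prints [87, 92, 79, 595]
`print(c)` → prints [1, 87, 84, 79, 1]

Answer:
[1, 87, 84, 79, 1]
[87, 92, 79, 595]
[1, 87, 84, 79, 1]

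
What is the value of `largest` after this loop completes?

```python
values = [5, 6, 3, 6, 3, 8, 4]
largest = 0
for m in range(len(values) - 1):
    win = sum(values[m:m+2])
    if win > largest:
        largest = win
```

Max sum of 2-element window in [5, 6, 3, 6, 3, 8, 4]
`largest` takes the values: 0 → 11 → 12

Answer: 12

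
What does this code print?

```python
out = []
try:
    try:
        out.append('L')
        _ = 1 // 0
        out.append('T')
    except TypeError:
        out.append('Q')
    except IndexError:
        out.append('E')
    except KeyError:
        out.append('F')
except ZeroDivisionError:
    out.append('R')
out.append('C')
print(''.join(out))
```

Execution trace: 'L' (inner try body) → 'R' (outer except ZeroDivisionError) → 'C' (after the try/except). Output: LRC

Answer: LRC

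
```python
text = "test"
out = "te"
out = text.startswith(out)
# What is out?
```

Trace:
`text = "test"` → text = 'test'
`out = "te"` → out = 'te'
`out = text.startswith(out)` → out = True
So out = True

Answer: True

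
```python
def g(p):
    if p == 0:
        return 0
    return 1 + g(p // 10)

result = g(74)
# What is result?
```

Count of digits of 74: 2

Answer: 2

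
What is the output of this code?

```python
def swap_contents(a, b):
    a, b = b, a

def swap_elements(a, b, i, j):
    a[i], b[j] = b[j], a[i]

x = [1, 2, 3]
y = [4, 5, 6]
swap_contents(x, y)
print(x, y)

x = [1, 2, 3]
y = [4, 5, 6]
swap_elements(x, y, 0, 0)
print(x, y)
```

Key concept: parameter rebinding vs mutation.
Step by step:
`x = [1, 2, 3]` → x = [1, 2, 3]
`y = [4, 5, 6]` → y = [4, 5, 6]
`swap_contents(x, y)` → no visible change to tracked variables
`print(x, y)` → prints [1, 2, 3] [4, 5, 6]
`x = [1, 2, 3]` → x = [1, 2, 3]
`y = [4, 5, 6]` → y = [4, 5, 6]
`swap_elements(x, y, 0, 0)` → x = [4, 2, 3]; y = [1, 5, 6]
`print(x, y)` → prints [4, 2, 3] [1, 5, 6]

Answer:
[1, 2, 3] [4, 5, 6]
[4, 2, 3] [1, 5, 6]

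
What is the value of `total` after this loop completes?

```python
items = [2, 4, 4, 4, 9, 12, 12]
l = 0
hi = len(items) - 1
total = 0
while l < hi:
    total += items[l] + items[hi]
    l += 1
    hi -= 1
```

Sum of pairs from ends
`total` takes the values: 0 → 14 → 30 → 43

Answer: 43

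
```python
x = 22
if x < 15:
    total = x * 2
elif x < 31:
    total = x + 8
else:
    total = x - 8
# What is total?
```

Trace:
`x = 22` → x = 22
`if x < 15: ...` → x < 15 is False, x < 31 is True → total = 30
So total = 30

Answer: 30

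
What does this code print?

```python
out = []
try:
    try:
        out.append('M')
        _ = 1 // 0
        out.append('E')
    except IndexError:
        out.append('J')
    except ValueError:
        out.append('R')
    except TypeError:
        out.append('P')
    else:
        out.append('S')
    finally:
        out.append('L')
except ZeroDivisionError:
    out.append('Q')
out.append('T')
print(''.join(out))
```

Execution trace: 'M' (try body) → 'L' (finally) → 'Q' (outer except ZeroDivisionError) → 'T' (after the try/except). Output: MLQT

Answer: MLQT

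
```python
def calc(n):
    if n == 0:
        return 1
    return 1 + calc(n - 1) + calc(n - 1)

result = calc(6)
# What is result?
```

calc(n) = 1 + 2·calc(n-1), calc(0)=1. Closed form: (1+1)·2^6 - 1 = 127.

Answer: 127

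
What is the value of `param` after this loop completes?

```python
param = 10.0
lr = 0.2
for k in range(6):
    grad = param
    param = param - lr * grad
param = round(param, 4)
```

Gradient descent: w = 10.0 * (1 - 0.2)^6
`param` takes the values: 10.0 → 8.0 → 6.4 → 5.12 → 4.096 → 3.2768 → 2.62144 → 2.6214

Answer: 2.6214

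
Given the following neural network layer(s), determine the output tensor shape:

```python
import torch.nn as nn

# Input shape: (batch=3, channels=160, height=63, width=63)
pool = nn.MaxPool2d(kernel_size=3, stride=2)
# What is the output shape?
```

Input: (3, 160, 63, 63) -> Output: (3, 160, 31, 31)

Answer: (3, 160, 31, 31)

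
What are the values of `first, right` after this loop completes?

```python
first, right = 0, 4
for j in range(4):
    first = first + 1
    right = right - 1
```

first goes 0→4, right goes 4→0
`first, right` takes the values: (0, 4) → (1, 4) → (1, 3) → (2, 3) → (2, 2) → (3, 2) → (3, 1) → (4, 1) → (4, 0)

Answer: 4, 0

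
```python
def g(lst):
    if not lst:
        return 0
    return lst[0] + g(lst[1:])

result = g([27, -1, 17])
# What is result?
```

27 + (-1) + 17 + 0 = 43

Answer: 43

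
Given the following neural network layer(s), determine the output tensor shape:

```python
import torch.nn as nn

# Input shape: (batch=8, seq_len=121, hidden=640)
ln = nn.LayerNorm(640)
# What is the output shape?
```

Input: (8, 121, 640) -> Output: (8, 121, 640)

Answer: (8, 121, 640)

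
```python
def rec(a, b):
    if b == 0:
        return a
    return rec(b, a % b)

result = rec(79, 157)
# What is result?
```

rec(79, 157) -> rec(157, 79) -> rec(79, 78) -> rec(78, 1) -> rec(1, 0) -> 1

Answer: 1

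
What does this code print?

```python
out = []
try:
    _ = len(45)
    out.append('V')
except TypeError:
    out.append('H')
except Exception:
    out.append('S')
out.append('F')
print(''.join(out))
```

Execution trace: 'H' (except TypeError) → 'F' (after the try/except). Output: HF

Answer: HF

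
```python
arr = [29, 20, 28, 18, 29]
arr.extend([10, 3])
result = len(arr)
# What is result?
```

Trace:
`arr = [29, 20, 28, 18, 29]` → arr = [29, 20, 28, 18, 29]
`arr.extend([10, 3])` → arr = [29, 20, 28, 18, 29, 10, 3]
`result = len(arr)` → result = 7
So result = 7

Answer: 7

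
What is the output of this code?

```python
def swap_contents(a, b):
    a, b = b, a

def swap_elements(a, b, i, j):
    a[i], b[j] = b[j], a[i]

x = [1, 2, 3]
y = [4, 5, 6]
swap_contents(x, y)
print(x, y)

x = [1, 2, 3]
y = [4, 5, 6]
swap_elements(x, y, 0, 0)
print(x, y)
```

Key concept: parameter rebinding vs mutation.
Step by step:
`x = [1, 2, 3]` → x = [1, 2, 3]
`y = [4, 5, 6]` → y = [4, 5, 6]
`swap_contents(x, y)` → no visible change to tracked variables
`print(x, y)` → prints [1, 2, 3] [4, 5, 6]
`x = [1, 2, 3]` → x = [1, 2, 3]
`y = [4, 5, 6]` → y = [4, 5, 6]
`swap_elements(x, y, 0, 0)` → x = [4, 2, 3]; y = [1, 5, 6]
`print(x, y)` → prints [4, 2, 3] [1, 5, 6]

Answer:
[1, 2, 3] [4, 5, 6]
[4, 2, 3] [1, 5, 6]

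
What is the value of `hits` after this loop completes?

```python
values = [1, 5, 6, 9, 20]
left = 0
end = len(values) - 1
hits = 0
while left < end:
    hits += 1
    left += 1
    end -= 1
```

Iterations until pointers meet (list length 5)
`hits` takes the values: 0 → 1 → 2

Answer: 2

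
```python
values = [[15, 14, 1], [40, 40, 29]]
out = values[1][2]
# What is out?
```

Trace:
`values = [[15, 14, 1], [40, 40, 29]]` → values = [[15, 14, 1], [40, 40, 29]]
`out = values[1][2]` → out = 29
So out = 29

Answer: 29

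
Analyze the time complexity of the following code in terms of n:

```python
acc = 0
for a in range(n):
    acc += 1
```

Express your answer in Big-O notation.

Each loop level contributes: n. Multiplying the contributions gives O(n).

Answer: O(n)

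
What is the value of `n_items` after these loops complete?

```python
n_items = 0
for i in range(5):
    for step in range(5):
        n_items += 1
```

5 * 5 = 25
`n_items` takes the values: 0 → 1 → 2 → 3 → 4 → 5 → 6 → 7 → 8 → 9 → 10 → 11 → 12 → 13 → 14 → 15 → 16 → 17 → 18 → 19 → 20 → 21 → 22 → 23 → 24 → 25

Answer: 25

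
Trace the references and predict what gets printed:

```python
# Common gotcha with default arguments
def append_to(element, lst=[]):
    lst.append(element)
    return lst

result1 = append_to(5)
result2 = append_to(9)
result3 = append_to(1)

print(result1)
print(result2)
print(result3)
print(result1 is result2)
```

Key concept: mutable default argument gotcha.
Step by step:
`result1 = append_to(5)` → result1 = [5]
`result2 = append_to(9)` → result1 = [5, 9] (same object as result2); result2 = [5, 9] (same object as result1)
`result3 = append_to(1)` → result1 = [5, 9, 1] (same object as result2, result3); result2 = [5, 9, 1] (same object as result1, result3); result3 = [5, 9, 1] (same object as result1, result2)
`print(result1)` → prints [5, 9, 1]
`print(result2)` → prints [5, 9, 1]
`print(result3)` → prints [5, 9, 1]
`print(result1 is result2)` → prints True

Answer:
[5, 9, 1]
[5, 9, 1]
[5, 9, 1]
True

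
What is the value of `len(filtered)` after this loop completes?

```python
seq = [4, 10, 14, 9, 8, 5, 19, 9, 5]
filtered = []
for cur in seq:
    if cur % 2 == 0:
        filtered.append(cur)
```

Count even numbers in [4, 10, 14, 9, 8, 5, 19, 9, 5]
`filtered` takes the values: [] → [4] → [4, 10] → [4, 10, 14] → [4, 10, 14, 8]
So `len(filtered)` = 4

Answer: 4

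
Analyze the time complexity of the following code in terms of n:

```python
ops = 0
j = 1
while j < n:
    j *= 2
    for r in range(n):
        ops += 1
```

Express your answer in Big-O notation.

Each loop level contributes: log n × n. Multiplying the contributions gives O(n log n).

Answer: O(n log n)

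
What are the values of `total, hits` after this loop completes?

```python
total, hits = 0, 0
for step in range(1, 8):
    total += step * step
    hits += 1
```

Sum of squares and count
`total, hits` takes the values: (0, 0) → (1, 0) → (1, 1) → (5, 1) → (5, 2) → (14, 2) → (14, 3) → (30, 3) → (30, 4) → (55, 4) → (55, 5) → (91, 5) → (91, 6) → (140, 6) → (140, 7)

Answer: 140, 7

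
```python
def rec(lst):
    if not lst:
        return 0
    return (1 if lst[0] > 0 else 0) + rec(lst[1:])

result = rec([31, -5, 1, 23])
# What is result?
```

Count of positive elements in [31, -5, 1, 23] = 3

Answer: 3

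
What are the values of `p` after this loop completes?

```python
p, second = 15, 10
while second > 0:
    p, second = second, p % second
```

GCD of 15 and 10
`p` takes the values: 15 → 10 → 5

Answer: 5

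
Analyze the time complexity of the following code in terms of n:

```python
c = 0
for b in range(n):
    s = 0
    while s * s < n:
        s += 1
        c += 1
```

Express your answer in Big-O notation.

Each loop level contributes: n × √n. Multiplying the contributions gives O(n√n).

Answer: O(n√n)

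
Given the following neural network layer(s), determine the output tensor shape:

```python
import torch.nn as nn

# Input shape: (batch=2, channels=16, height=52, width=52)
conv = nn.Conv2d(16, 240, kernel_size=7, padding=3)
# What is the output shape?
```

Input: (2, 16, 52, 52) -> Output: (2, 240, 52, 52)

Answer: (2, 240, 52, 52)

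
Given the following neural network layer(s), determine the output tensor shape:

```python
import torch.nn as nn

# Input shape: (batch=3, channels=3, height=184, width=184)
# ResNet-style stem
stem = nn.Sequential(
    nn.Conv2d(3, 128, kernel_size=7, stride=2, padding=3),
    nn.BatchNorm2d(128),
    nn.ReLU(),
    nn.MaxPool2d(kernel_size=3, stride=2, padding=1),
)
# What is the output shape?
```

Input: (3, 3, 184, 184) -> after Conv2d 7x7 stride=2: (3, 128, 92, 92) -> Output: (3, 128, 46, 46)

Answer: (3, 128, 46, 46)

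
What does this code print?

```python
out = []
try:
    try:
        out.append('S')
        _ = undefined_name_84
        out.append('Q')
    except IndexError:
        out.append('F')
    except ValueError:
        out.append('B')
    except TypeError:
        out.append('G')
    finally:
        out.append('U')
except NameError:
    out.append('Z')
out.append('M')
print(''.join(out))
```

Execution trace: 'S' (try body) → 'U' (finally) → 'Z' (outer except NameError) → 'M' (after the try/except). Output: SUZM

Answer: SUZM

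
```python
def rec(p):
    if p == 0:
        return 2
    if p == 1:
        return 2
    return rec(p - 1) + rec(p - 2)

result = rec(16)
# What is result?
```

Build up from base cases: rec(0)=2, rec(1)=2, rec(2)=4, rec(3)=6, rec(4)=10, rec(5)=16, rec(6)=26, ..., rec(16)=3194

Answer: 3194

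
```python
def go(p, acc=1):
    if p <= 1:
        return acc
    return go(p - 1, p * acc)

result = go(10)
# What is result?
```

Accumulator trace (n, acc): (10, 1) -> (9, 10) -> (8, 90) -> (7, 720) -> (6, 5040) -> (5, 30240) -> (4, 151200) -> (3, 604800) -> (2, 1814400) -> (1, 3628800) -> return 3628800

Answer: 3628800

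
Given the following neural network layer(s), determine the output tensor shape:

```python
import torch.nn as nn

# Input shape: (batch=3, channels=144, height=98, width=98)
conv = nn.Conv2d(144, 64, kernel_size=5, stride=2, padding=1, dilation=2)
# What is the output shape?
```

Input: (3, 144, 98, 98) -> Output: (3, 64, 46, 46)

Answer: (3, 64, 46, 46)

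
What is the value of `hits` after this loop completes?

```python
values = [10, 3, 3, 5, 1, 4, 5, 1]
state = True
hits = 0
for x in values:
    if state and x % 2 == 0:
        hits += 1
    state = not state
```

Count even values at even positions
`hits` takes the values: 0 → 1

Answer: 1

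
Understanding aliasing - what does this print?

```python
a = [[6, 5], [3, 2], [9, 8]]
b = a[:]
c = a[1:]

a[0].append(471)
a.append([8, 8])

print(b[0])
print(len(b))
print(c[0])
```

Key concept: slice with nested mutation.
Step by step:
`a = [[6, 5], [3, 2], [9, 8]]` → a = [[6, 5], [3, 2], [9, 8]]
`b = a[:]` → b = [[6, 5], [3, 2], [9, 8]]
`c = a[1:]` → c = [[3, 2], [9, 8]]
`a[0].append(471)` → a = [[6, 5, 471], [3, 2], [9, 8]]; b = [[6, 5, 471], [3, 2], [9, 8]]
`a.append([8, 8])` → a = [[6, 5, 471], [3, 2], [9, 8], [8, 8]]
`print(b[0])` → prints [6, 5, 471]
`print(len(b))` → prints 3
`print(c[0])` → prints [3, 2]

Answer:
[6, 5, 471]
3
[3, 2]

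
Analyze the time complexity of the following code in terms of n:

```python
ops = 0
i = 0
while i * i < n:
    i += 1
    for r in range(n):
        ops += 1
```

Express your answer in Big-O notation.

Each loop level contributes: √n × n. Multiplying the contributions gives O(n√n).

Answer: O(n√n)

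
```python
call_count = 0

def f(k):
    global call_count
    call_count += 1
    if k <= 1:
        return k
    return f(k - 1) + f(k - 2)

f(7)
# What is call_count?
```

Calls(k) = 1 + Calls(k-1) + Calls(k-2); Calls(0)=Calls(1)=1. For k=7 this gives 41.

Answer: 41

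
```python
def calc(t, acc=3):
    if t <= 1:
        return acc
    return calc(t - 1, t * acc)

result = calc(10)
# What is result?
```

Accumulator trace (n, acc): (10, 3) -> (9, 30) -> (8, 270) -> (7, 2160) -> (6, 15120) -> (5, 90720) -> (4, 453600) -> (3, 1814400) -> (2, 5443200) -> (1, 10886400) -> return 10886400

Answer: 10886400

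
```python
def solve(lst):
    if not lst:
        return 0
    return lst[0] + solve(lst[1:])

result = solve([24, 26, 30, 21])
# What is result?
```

24 + 26 + 30 + 21 + 0 = 101

Answer: 101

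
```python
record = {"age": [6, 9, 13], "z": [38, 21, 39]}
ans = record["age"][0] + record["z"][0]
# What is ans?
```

Trace:
`record = {"age": [6, 9, 13], "z": [38, 21, 39]}` → record = {'age': [6, 9, 13], 'z': [38, 21, 39]}
`ans = record["age"][0] + record["z"][0]` → ans = 44
So ans = 44

Answer: 44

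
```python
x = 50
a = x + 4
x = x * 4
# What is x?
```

Trace:
`x = 50` → x = 50
`a = x + 4` → a = 54
`x = x * 4` → x = 200
So x = 200

Answer: 200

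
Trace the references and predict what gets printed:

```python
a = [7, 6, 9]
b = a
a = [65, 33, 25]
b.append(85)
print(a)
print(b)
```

Key concept: rebinding vs mutation: a is rebound to a new list, b still points at the original.
Step by step:
`a = [7, 6, 9]` → a = [7, 6, 9]
`b = a` → b = [7, 6, 9] (same object as a)
`a = [65, 33, 25]` → a = [65, 33, 25]
`b.append(85)` → b = [7, 6, 9, 85]
`print(a)` → prints [65, 33, 25]
`print(b)` → prints [7, 6, 9, 85]

Answer:
[65, 33, 25]
[7, 6, 9, 85]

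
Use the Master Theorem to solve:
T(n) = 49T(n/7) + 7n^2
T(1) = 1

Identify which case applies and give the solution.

a=49, b=7, f(n)=7n^2. log_7(49) = 2. Since c=2 = 2, Case 2 applies: T(n) = Θ(n^log_b(a) · log n) = O(n^2 log n).

Answer: O(n^2 log n) - Case 2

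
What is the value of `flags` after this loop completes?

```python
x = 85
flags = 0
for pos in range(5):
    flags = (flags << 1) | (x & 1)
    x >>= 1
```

Reverse lowest 5 bits of 85
`flags` takes the values: 0 → 1 → 2 → 5 → 10 → 21

Answer: 21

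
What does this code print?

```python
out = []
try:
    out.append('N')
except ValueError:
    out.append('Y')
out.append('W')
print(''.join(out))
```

Execution trace: 'N' (try body, no exception) → 'W' (after the try/except). Output: NW

Answer: NW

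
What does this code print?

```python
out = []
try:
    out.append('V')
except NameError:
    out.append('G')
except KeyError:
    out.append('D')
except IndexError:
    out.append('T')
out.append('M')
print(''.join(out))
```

Execution trace: 'V' (try body, no exception) → 'M' (after the try/except). Output: VM

Answer: VM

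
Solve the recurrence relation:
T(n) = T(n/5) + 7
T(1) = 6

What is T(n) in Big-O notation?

Each step divides n by 5 and adds 7. After log_5(n) steps we reach T(1)=6. So T(n) = 7·log_5(n) + 6 = O(log n).

Answer: O(log n)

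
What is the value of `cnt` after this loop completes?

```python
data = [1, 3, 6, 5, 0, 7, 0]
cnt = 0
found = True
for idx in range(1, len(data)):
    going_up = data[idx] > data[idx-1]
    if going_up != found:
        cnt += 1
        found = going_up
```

Count direction changes in [1, 3, 6, 5, 0, 7, 0]
`cnt` takes the values: 0 → 1 → 2 → 3

Answer: 3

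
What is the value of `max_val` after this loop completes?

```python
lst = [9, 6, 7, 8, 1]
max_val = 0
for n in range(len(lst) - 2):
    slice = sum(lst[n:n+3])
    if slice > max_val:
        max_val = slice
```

Max sum of 3-element window in [9, 6, 7, 8, 1]
`max_val` takes the values: 0 → 22

Answer: 22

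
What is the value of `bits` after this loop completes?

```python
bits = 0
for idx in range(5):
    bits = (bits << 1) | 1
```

Build 5 consecutive 1-bits: 0b11111
`bits` takes the values: 0 → 1 → 3 → 7 → 15 → 31

Answer: 31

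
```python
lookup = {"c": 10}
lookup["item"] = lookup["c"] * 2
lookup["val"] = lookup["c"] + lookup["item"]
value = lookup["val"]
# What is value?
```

Trace:
`lookup = {"c": 10}` → lookup = {'c': 10}
`lookup["item"] = lookup["c"] * 2` → lookup = {'c': 10, 'item': 20}
`lookup["val"] = lookup["c"] + lookup["item"]` → lookup = {'c': 10, 'item': 20, 'val': 30}
`value = lookup["val"]` → value = 30
So value = 30

Answer: 30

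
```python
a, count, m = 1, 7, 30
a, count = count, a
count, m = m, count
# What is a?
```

Trace:
`a, count, m = 1, 7, 30` → a = 1; count = 7; m = 30
`a, count = count, a` → a = 7; count = 1
`count, m = m, count` → count = 30; m = 1
So a = 7

Answer: 7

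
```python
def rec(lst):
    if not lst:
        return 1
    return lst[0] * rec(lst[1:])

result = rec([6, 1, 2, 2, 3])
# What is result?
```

Product over [6, 1, 2, 2, 3] = 6 * 1 * 2 * 2 * 3 = 72

Answer: 72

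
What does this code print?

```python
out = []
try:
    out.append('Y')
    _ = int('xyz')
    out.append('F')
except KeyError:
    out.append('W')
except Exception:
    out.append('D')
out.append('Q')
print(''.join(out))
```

Execution trace: 'Y' (try body) → 'D' (except Exception) → 'Q' (after the try/except). Output: YDQ

Answer: YDQ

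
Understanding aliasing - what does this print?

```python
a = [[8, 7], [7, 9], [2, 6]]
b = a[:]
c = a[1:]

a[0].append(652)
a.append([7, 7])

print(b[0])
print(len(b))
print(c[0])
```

Key concept: slice with nested mutation.
Step by step:
`a = [[8, 7], [7, 9], [2, 6]]` → a = [[8, 7], [7, 9], [2, 6]]
`b = a[:]` → b = [[8, 7], [7, 9], [2, 6]]
`c = a[1:]` → c = [[7, 9], [2, 6]]
`a[0].append(652)` → a = [[8, 7, 652], [7, 9], [2, 6]]; b = [[8, 7, 652], [7, 9], [2, 6]]
`a.append([7, 7])` → a = [[8, 7, 652], [7, 9], [2, 6], [7, 7]]
`print(b[0])` → prints [8, 7, 652]
`print(len(b))` → prints 3
`print(c[0])` → prints [7, 9]

Answer:
[8, 7, 652]
3
[7, 9]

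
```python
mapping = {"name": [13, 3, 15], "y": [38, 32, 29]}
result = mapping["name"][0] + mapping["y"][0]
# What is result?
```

Trace:
`mapping = {"name": [13, 3, 15], "y": [38, 32, 29]}` → mapping = {'name': [13, 3, 15], 'y': [38, 32, 29]}
`result = mapping["name"][0] + mapping["y"][0]` → result = 51
So result = 51

Answer: 51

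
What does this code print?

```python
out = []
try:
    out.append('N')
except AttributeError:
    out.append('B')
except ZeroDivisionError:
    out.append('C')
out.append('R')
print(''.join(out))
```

Execution trace: 'N' (try body, no exception) → 'R' (after the try/except). Output: NR

Answer: NR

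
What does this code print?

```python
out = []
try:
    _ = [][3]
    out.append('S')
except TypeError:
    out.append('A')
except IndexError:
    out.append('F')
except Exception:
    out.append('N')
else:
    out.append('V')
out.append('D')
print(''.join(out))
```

Execution trace: 'F' (except IndexError) → 'D' (after the try/except). Output: FD

Answer: FD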